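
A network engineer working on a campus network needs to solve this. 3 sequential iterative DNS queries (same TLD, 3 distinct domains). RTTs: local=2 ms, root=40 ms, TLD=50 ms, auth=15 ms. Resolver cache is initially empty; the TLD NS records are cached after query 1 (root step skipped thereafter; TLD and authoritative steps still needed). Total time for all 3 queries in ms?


Lookup 1 (cold cache): local + root + TLD + auth = 2 + 40 + 50 + 15 = 107 ms
Lookups 2..3 (TLD NS cached -> skip root; new domain -> still ask TLD and auth): local + TLD + auth = 2 + 50 + 15 = 67 ms each
Remaining 2 lookups: 2 * 67 = 134 ms
Total = 107 + 134 = 241 ms

241


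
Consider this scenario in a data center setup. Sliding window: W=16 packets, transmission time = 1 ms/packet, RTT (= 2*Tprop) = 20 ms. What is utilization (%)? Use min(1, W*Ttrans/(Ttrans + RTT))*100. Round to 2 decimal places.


Given: W = 16, Ttrans = 1 ms, RTT = 20 ms (= 2 * Tprop, Tprop = 10 ms)
Cycle time = Ttrans + RTT = 1 + 20 = 21 ms (first packet sent until its ACK returns)
W * Ttrans = 16 * 1 = 16 ms of sending per cycle
W * Ttrans / (Ttrans + RTT) = 16 / 21 = 0.761905
U = min(1, 0.761905) = 0.761905
U% = 76.19%

76.19


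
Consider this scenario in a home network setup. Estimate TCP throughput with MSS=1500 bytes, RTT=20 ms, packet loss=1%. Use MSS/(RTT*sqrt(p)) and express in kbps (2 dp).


Given: MSS = 1500 bytes, RTT = 20 ms, loss = 1%
RTT in seconds = 20 / 1000 = 0.02
Loss rate = 1% = 0.01
sqrt(loss) = sqrt(0.01) = 0.1
Throughput (bytes/s) = 1500 / (0.02 * 0.1) = 750000.0000
Throughput (kbps) = 750000.0000 * 8 / 1000 = 6000.000000 -> 6000.00 kbps (2 dp)

6000.00


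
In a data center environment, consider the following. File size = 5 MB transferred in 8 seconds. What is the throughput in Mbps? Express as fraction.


Given: file = 5 MB, time = 8 s
File in Mb = 5 * 8 = 40 Mb
Throughput = 40 / 8 Mbps
Throughput = 5 Mbps

5


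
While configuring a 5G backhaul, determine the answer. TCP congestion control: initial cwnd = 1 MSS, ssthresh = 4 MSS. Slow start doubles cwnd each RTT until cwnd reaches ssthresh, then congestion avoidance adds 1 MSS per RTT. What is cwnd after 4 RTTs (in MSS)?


RTT 0: cwnd = 1 MSS (initial)
RTT 1: cwnd = 2 MSS (slow start, doubled)
RTT 2: cwnd = 4 MSS (slow start, doubled)
RTT 3: cwnd = 5 MSS (congestion avoidance, +1)
RTT 4: cwnd = 6 MSS (congestion avoidance, +1)

6


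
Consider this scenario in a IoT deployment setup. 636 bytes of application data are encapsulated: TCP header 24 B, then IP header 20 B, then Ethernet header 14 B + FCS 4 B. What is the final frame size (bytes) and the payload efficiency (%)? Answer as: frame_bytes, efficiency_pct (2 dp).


TCP segment = 636 + 24 = 660 B
IP packet = 660 + 20 = 680 B
Ethernet frame = 680 + 14 + 4 = 698 B
Efficiency = app / frame = 636 / 698 = 0.911175 = 91.1175% -> 91.12% (2 dp)

698, 91.12


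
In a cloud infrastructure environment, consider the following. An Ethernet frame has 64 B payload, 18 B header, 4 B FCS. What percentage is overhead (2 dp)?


Given: payload = 64 B, header = 18 B, trailer = 4 B
Overhead bytes = header + trailer = 18 + 4 = 22
Total frame = payload + overhead = 64 + 22 = 86
Overhead % = 22 / 86 * 100 = 25.5814% -> 25.58% (2 dp)

25.58


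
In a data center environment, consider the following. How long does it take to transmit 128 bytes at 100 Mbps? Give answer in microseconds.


Given: packet = 128 bytes, bandwidth = 100 Mbps
Packet in bits = 128 * 8 = 1024 bits
Bandwidth = 100 * 10^6 = 100000000 bps
Time = 1024 / 100000000 seconds
Time in us = 1024 * 10^6 / 100000000 = 10.24

10.24


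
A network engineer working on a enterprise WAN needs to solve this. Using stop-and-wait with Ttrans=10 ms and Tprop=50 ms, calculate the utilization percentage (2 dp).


Given: Ttrans = 10 ms, Tprop = 50 ms
RTT = 2 * Tprop = 2 * 50 = 100 ms
U = Ttrans / (Ttrans + RTT)
U = 10 / (10 + 100)
U = 10 / 110 = 0.090909
U% = 9.09%

9.09


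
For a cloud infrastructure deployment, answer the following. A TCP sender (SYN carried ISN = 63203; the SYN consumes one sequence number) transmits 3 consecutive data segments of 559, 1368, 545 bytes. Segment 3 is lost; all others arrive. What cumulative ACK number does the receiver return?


SYN uses sequence number 63203; first data byte = ISN + 1 = 63204.
Segment 1: SEQ = 63204, len = 559 B, covers [63204, 63762]
Segment 2: SEQ = 63763, len = 1368 B, covers [63763, 65130]
Segment 3: SEQ = 65131, len = 545 B, covers [65131, 65675] [LOST]
In-order data received: bytes [63204, 65130] (segments 1..2).
Segment 3 missing -> gap begins at byte 65131.
Cumulative ACK = next expected in-order byte = 63204 + 559 + 1368 = 65131

65131


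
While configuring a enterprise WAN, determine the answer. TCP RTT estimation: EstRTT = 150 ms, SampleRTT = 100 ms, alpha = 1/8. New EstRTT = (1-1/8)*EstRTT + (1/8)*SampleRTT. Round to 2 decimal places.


Given: EstRTT = 150 ms, SampleRTT = 100 ms, alpha = 1/8
New EstRTT = (1 - alpha) * EstRTT + alpha * SampleRTT
(7/8) * 150 = 131.25
(1/8) * 100 = 12.5
New EstRTT = 131.25 + 12.5 = 143.75 ms -> 143.75 ms (2 dp)

143.75


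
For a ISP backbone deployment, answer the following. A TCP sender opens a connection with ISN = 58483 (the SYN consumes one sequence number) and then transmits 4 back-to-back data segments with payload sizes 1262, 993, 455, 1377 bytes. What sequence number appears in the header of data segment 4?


The SYN occupies sequence number ISN = 58483, so the first data byte is ISN + 1 = 58484.
SEQ of data segment i = (ISN + 1) + sum of payload sizes of segments 1..i-1.
Segment 1: SEQ = 58484, payload = 1262 bytes
Segment 2: SEQ = 59746, payload = 993 bytes
Segment 3: SEQ = 60739, payload = 455 bytes
Segment 4: SEQ = 61194, payload = 1377 bytes
SEQ of segment 4 = 58484 + 1262 + 993 + 455 = 61194

61194


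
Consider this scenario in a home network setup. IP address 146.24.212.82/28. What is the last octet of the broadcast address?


Given: IP = 146.24.212.82, prefix = /28
Host bits = 32 - 28 = 4
Network last octet = 82 AND mask = 80
Host part size = 2^4 - 1 = 15
Broadcast last octet = 80 OR 15 = 95

95


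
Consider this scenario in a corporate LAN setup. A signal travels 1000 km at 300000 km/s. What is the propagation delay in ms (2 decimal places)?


Given: distance = 1000 km, speed = 300000 km/s
Delay = distance / speed = 1000 / 300000 seconds
Delay in ms = 1000 * 1000 / 300000
Delay = 3.3333 ms
Rounded to 2 dp = 3.33 ms

3.33


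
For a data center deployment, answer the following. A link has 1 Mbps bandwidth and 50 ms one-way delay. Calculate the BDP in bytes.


Given: bandwidth = 1 Mbps, delay = 50 ms
BDP in bits = 1 * 10^6 * 50 / 1000
BDP in bits = 50000
BDP in bytes = 50000 / 8 = 6250

6250


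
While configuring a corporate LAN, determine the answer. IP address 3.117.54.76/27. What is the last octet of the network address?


Given: IP = 3.117.54.76, prefix = /27
Subnet mask = 255.255.255.224
Last octet of IP: 76
Last octet of mask: 224
Network last octet = 76 AND 224 = 64

64


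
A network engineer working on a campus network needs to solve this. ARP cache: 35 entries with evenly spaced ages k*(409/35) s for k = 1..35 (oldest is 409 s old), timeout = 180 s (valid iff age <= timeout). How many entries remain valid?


Ages are k * 409/35 s for k = 1..35 (spacing = 11.6857 s).
Entry k is valid iff k * 409/35 <= 180 iff k <= 35 * 180 / 409 = 15.4034
n_valid = floor(15.4034) = 15
(n_stale = 35 - 15 = 20)

15


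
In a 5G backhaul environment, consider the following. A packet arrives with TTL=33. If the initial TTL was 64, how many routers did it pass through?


Given: initial TTL = 64, received TTL = 33
Hops = initial TTL - received TTL
Hops = 64 - 33 = 31

31


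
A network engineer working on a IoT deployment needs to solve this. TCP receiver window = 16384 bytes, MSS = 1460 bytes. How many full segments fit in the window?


Given: RWND = 16384 bytes, MSS = 1460 bytes
Full segments = floor(RWND / MSS)
Full segments = floor(16384 / 1460)
Full segments = floor(11.2219) = 11

11


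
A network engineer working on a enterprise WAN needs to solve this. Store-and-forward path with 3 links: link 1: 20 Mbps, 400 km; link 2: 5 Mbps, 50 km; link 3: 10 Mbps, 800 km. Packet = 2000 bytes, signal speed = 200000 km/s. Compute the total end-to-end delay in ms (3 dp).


Packet = 2000 bytes = 16000 bits. Store-and-forward: sum (t_trans + t_prop) per link.
Link 1: t_trans = 16000/(20*10^6) s = 0.8000 ms; t_prop = 400/200000 s = 2.0000 ms; subtotal = 2.8000 ms
Link 2: t_trans = 16000/(5*10^6) s = 3.2000 ms; t_prop = 50/200000 s = 0.2500 ms; subtotal = 3.4500 ms
Link 3: t_trans = 16000/(10*10^6) s = 1.6000 ms; t_prop = 800/200000 s = 4.0000 ms; subtotal = 5.6000 ms
End-to-end = 2.8000 + 3.4500 + 5.6000 = 11.8500 ms -> 11.850 ms (3 dp)

11.850


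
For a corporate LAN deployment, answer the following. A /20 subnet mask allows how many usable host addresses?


Given: subnet mask /20
Host bits = 32 - 20 = 12
Total addresses = 2^12 = 4096
Usable hosts = 4096 - 2 (network + broadcast) = 4094

4094


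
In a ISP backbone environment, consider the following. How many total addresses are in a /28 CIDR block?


Given: CIDR prefix /28
Host bits = 32 - 28 = 4
Total addresses = 2^4 = 16

16


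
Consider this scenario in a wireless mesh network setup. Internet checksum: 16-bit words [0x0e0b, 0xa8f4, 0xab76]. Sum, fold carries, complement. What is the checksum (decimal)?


Given words: [0x0e0b, 0xa8f4, 0xab76]
Step 1: Sum all words
Raw sum = 3595 + 43252 + 43894 = 90741
Step 2: Fold carry: (25205 + 1) = 25206
One's complement = ~25206 & 0xFFFF = 40329

40329


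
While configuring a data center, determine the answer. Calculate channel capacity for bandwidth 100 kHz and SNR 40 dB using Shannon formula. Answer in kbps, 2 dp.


Given: B = 100 kHz, SNR = 40 dB
SNR linear = 10^(40/10) = 10000
1 + SNR = 10001
log2(10001) = 13.2878566418
C = 100 * 1000 * 13.2878566418 = 1328785.6642 bps
C = 1328.785664 kbps -> 1328.79 kbps (2 dp)

1328.79


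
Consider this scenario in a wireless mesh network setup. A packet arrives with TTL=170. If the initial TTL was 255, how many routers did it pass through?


Given: initial TTL = 255, received TTL = 170
Hops = initial TTL - received TTL
Hops = 255 - 170 = 85

85


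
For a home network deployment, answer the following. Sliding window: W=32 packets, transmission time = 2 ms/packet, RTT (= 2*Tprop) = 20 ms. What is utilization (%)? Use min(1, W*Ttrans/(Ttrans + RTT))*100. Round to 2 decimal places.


Given: W = 32, Ttrans = 2 ms, RTT = 20 ms (= 2 * Tprop, Tprop = 10 ms)
Cycle time = Ttrans + RTT = 2 + 20 = 22 ms (first packet sent until its ACK returns)
W * Ttrans = 32 * 2 = 64 ms of sending per cycle
W * Ttrans / (Ttrans + RTT) = 64 / 22 = 2.909091
U = min(1, 2.909091) = 1.000000
U% = 100.00%

100.00


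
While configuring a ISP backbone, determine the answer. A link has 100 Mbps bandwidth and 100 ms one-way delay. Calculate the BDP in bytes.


Given: bandwidth = 100 Mbps, delay = 100 ms
BDP in bits = 100 * 10^6 * 100 / 1000
BDP in bits = 10000000
BDP in bytes = 10000000 / 8 = 1250000

1250000


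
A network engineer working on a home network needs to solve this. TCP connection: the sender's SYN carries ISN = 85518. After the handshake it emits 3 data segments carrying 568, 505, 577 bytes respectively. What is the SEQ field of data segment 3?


The SYN occupies sequence number ISN = 85518, so the first data byte is ISN + 1 = 85519.
SEQ of data segment i = (ISN + 1) + sum of payload sizes of segments 1..i-1.
Segment 1: SEQ = 85519, payload = 568 bytes
Segment 2: SEQ = 86087, payload = 505 bytes
Segment 3: SEQ = 86592, payload = 577 bytes
SEQ of segment 3 = 85519 + 568 + 505 = 86592

86592


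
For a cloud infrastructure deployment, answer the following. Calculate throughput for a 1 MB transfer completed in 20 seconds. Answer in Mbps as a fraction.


Given: file = 1 MB, time = 20 s
File in Mb = 1 * 8 = 8 Mb
Throughput = 8 / 20 Mbps
Throughput = 2/5 Mbps

2/5


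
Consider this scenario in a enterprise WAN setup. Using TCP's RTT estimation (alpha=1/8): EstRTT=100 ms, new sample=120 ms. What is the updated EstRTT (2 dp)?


Given: EstRTT = 100 ms, SampleRTT = 120 ms, alpha = 1/8
New EstRTT = (1 - alpha) * EstRTT + alpha * SampleRTT
(7/8) * 100 = 87.5
(1/8) * 120 = 15
New EstRTT = 87.5 + 15 = 102.5 ms -> 102.50 ms (2 dp)

102.50


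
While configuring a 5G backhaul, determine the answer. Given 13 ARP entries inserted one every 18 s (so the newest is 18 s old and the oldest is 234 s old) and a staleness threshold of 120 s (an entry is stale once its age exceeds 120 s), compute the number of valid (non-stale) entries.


Ages are k * 234/13 s for k = 1..13 (spacing = 18.0000 s).
Entry k is valid iff k * 234/13 <= 120 iff k <= 13 * 120 / 234 = 6.6667
n_valid = floor(6.6667) = 6
(n_stale = 13 - 6 = 7)

6


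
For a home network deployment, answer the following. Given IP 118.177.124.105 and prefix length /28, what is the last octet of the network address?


Given: IP = 118.177.124.105, prefix = /28
Subnet mask = 255.255.255.240
Last octet of IP: 105
Last octet of mask: 240
Network last octet = 105 AND 240 = 96

96


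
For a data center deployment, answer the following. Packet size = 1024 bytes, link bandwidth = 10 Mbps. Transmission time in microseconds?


Given: packet = 1024 bytes, bandwidth = 10 Mbps
Packet in bits = 1024 * 8 = 8192 bits
Bandwidth = 10 * 10^6 = 10000000 bps
Time = 8192 / 10000000 seconds
Time in us = 8192 * 10^6 / 10000000 = 819.2

819.2


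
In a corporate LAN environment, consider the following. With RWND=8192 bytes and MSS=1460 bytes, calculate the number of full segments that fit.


Given: RWND = 8192 bytes, MSS = 1460 bytes
Full segments = floor(RWND / MSS)
Full segments = floor(8192 / 1460)
Full segments = floor(5.611) = 5

5


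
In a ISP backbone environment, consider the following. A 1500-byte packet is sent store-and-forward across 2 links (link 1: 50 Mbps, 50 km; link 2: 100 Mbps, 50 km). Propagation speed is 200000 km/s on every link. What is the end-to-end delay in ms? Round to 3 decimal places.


Packet = 1500 bytes = 12000 bits. Store-and-forward: sum (t_trans + t_prop) per link.
Link 1: t_trans = 12000/(50*10^6) s = 0.2400 ms; t_prop = 50/200000 s = 0.2500 ms; subtotal = 0.4900 ms
Link 2: t_trans = 12000/(100*10^6) s = 0.1200 ms; t_prop = 50/200000 s = 0.2500 ms; subtotal = 0.3700 ms
End-to-end = 0.4900 + 0.3700 = 0.8600 ms -> 0.860 ms (3 dp)

0.860


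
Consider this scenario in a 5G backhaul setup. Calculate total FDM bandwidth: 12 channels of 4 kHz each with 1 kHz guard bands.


Given: 12 channels, 4 kHz each, guard = 1 kHz
Channel bandwidth = 12 * 4 = 48 kHz
Guard bands = 11 gaps * 1 kHz = 11 kHz
Total = 48 + 11 = 59 kHz

59


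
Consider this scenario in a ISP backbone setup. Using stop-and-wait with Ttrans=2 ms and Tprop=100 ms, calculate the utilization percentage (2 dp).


Given: Ttrans = 2 ms, Tprop = 100 ms
RTT = 2 * Tprop = 2 * 100 = 200 ms
U = Ttrans / (Ttrans + RTT)
U = 2 / (2 + 200)
U = 2 / 202 = 0.009901
U% = 0.99%

0.99


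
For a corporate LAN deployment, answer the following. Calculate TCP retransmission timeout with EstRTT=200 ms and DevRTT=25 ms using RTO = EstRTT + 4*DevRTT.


Given: EstRTT = 200 ms, DevRTT = 25 ms
Timeout = EstRTT + 4 * DevRTT
4 * DevRTT = 4 * 25 = 100
Timeout = 200 + 100 = 300 ms

300


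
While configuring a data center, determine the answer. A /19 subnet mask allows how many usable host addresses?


Given: subnet mask /19
Host bits = 32 - 19 = 13
Total addresses = 2^13 = 8192
Usable hosts = 8192 - 2 (network + broadcast) = 8190

8190


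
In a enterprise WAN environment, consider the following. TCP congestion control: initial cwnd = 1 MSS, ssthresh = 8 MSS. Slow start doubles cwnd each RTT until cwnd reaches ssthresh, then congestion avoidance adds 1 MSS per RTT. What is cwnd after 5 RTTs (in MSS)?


RTT 0: cwnd = 1 MSS (initial)
RTT 1: cwnd = 2 MSS (slow start, doubled)
RTT 2: cwnd = 4 MSS (slow start, doubled)
RTT 3: cwnd = 8 MSS (slow start, doubled)
RTT 4: cwnd = 9 MSS (congestion avoidance, +1)
RTT 5: cwnd = 10 MSS (congestion avoidance, +1)

10


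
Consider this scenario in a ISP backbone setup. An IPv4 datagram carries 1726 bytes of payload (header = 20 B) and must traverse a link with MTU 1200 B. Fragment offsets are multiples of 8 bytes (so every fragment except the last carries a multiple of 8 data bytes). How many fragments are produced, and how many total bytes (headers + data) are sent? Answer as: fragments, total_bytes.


Max data per non-final fragment = floor((MTU - header)/8)*8 = floor((1200 - 20)/8)*8 = floor(1180/8)*8 = 1176 B
Final fragment needs no 8-byte alignment: it can carry up to MTU - header = 1180 B
Non-final fragments needed = ceil((payload - 1180) / 1176) = ceil(546/1176) = ceil(0.4643) = 1
Number of fragments = 1 + 1 = 2
Fragment sizes (data): 1 * 1176 B + 550 B (last, 550 <= 1180 OK)
Total bytes sent = payload + n_frags * header = 1726 + 2*20 = 1726 + 40 = 1766 B

2, 1766


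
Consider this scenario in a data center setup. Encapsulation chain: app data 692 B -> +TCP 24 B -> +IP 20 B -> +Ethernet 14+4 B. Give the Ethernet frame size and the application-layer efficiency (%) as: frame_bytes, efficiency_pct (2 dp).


TCP segment = 692 + 24 = 716 B
IP packet = 716 + 20 = 736 B
Ethernet frame = 736 + 14 + 4 = 754 B
Efficiency = app / frame = 692 / 754 = 0.917772 = 91.7772% -> 91.78% (2 dp)

754, 91.78


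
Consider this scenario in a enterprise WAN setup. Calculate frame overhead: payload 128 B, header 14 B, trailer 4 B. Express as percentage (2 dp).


Given: payload = 128 B, header = 14 B, trailer = 4 B
Overhead bytes = header + trailer = 14 + 4 = 18
Total frame = payload + overhead = 128 + 18 = 146
Overhead % = 18 / 146 * 100 = 12.3288% -> 12.33% (2 dp)

12.33


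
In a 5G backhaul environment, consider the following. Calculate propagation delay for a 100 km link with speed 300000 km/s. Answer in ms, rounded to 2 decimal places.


Given: distance = 100 km, speed = 300000 km/s
Delay = distance / speed = 100 / 300000 seconds
Delay in ms = 100 * 1000 / 300000
Delay = 0.3333 ms
Rounded to 2 dp = 0.33 ms

0.33


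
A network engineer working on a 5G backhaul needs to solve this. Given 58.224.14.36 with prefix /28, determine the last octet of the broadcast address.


Given: IP = 58.224.14.36, prefix = /28
Host bits = 32 - 28 = 4
Network last octet = 36 AND mask = 32
Host part size = 2^4 - 1 = 15
Broadcast last octet = 32 OR 15 = 47

47


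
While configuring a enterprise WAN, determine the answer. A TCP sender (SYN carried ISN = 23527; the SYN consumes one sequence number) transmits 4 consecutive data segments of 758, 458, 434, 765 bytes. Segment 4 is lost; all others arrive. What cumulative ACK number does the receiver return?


SYN uses sequence number 23527; first data byte = ISN + 1 = 23528.
Segment 1: SEQ = 23528, len = 758 B, covers [23528, 24285]
Segment 2: SEQ = 24286, len = 458 B, covers [24286, 24743]
Segment 3: SEQ = 24744, len = 434 B, covers [24744, 25177]
Segment 4: SEQ = 25178, len = 765 B, covers [25178, 25942] [LOST]
In-order data received: bytes [23528, 25177] (segments 1..3).
Segment 4 missing -> gap begins at byte 25178.
Cumulative ACK = next expected in-order byte = 23528 + 758 + 458 + 434 = 25178

25178


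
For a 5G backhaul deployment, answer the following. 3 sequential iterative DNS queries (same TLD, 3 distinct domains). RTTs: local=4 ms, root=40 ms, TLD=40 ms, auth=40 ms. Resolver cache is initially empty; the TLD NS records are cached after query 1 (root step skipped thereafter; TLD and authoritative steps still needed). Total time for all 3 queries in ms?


Lookup 1 (cold cache): local + root + TLD + auth = 4 + 40 + 40 + 40 = 124 ms
Lookups 2..3 (TLD NS cached -> skip root; new domain -> still ask TLD and auth): local + TLD + auth = 4 + 40 + 40 = 84 ms each
Remaining 2 lookups: 2 * 84 = 168 ms
Total = 124 + 168 = 292 ms

292


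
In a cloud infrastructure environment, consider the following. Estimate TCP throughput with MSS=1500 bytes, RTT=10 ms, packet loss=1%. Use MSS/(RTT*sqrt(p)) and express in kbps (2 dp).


Given: MSS = 1500 bytes, RTT = 10 ms, loss = 1%
RTT in seconds = 10 / 1000 = 0.01
Loss rate = 1% = 0.01
sqrt(loss) = sqrt(0.01) = 0.1
Throughput (bytes/s) = 1500 / (0.01 * 0.1) = 1500000.0000
Throughput (kbps) = 1500000.0000 * 8 / 1000 = 12000.000000 -> 12000.00 kbps (2 dp)

12000.00


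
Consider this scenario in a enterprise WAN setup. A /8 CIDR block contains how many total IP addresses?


Given: CIDR prefix /8
Host bits = 32 - 8 = 24
Total addresses = 2^24 = 16777216

16777216


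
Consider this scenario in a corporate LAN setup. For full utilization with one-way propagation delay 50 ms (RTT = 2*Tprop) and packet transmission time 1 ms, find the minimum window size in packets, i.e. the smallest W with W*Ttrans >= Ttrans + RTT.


Given: Ttrans = 1 ms, RTT = 100 ms (= 2 * Tprop, Tprop = 50 ms)
Time until first ACK returns = Ttrans + RTT = 1 + 100 = 101 ms
Need W * Ttrans >= Ttrans + RTT  ->  W >= (Ttrans + RTT) / Ttrans
(Ttrans + RTT) / Ttrans = 101 / 1 = 101
W_min = ceil(101) = 101

101


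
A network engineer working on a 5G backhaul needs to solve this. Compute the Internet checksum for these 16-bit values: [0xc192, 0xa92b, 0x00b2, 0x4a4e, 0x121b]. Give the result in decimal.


Given words: [0xc192, 0xa92b, 0x00b2, 0x4a4e, 0x121b]
Step 1: Sum all words
Raw sum = 49554 + 43307 + 178 + 19022 + 4635 = 116696
Step 2: Fold carry: (51160 + 1) = 51161
One's complement = ~51161 & 0xFFFF = 14374

14374


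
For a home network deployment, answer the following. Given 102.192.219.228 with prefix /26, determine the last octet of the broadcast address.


Given: IP = 102.192.219.228, prefix = /26
Host bits = 32 - 26 = 6
Network last octet = 228 AND mask = 192
Host part size = 2^6 - 1 = 63
Broadcast last octet = 192 OR 63 = 255

255


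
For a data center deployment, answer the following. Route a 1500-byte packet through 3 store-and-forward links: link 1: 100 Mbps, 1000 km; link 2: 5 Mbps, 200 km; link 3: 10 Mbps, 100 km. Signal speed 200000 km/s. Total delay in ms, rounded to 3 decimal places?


Packet = 1500 bytes = 12000 bits. Store-and-forward: sum (t_trans + t_prop) per link.
Link 1: t_trans = 12000/(100*10^6) s = 0.1200 ms; t_prop = 1000/200000 s = 5.0000 ms; subtotal = 5.1200 ms
Link 2: t_trans = 12000/(5*10^6) s = 2.4000 ms; t_prop = 200/200000 s = 1.0000 ms; subtotal = 3.4000 ms
Link 3: t_trans = 12000/(10*10^6) s = 1.2000 ms; t_prop = 100/200000 s = 0.5000 ms; subtotal = 1.7000 ms
End-to-end = 5.1200 + 3.4000 + 1.7000 = 10.2200 ms -> 10.220 ms (3 dp)

10.220


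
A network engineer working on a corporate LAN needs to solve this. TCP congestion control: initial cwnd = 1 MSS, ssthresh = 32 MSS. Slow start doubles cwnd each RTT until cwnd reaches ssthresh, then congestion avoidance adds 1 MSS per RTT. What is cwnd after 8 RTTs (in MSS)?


RTT 0: cwnd = 1 MSS (initial)
RTT 1: cwnd = 2 MSS (slow start, doubled)
RTT 2: cwnd = 4 MSS (slow start, doubled)
RTT 3: cwnd = 8 MSS (slow start, doubled)
RTT 4: cwnd = 16 MSS (slow start, doubled)
RTT 5: cwnd = 32 MSS (slow start, doubled)
RTT 6: cwnd = 33 MSS (congestion avoidance, +1)
RTT 7: cwnd = 34 MSS (congestion avoidance, +1)
RTT 8: cwnd = 35 MSS (congestion avoidance, +1)

35


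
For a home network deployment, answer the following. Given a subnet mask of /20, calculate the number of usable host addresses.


Given: subnet mask /20
Host bits = 32 - 20 = 12
Total addresses = 2^12 = 4096
Usable hosts = 4096 - 2 (network + broadcast) = 4094

4094


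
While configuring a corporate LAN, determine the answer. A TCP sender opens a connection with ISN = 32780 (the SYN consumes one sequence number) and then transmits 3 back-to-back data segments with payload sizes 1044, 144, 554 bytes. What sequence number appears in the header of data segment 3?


The SYN occupies sequence number ISN = 32780, so the first data byte is ISN + 1 = 32781.
SEQ of data segment i = (ISN + 1) + sum of payload sizes of segments 1..i-1.
Segment 1: SEQ = 32781, payload = 1044 bytes
Segment 2: SEQ = 33825, payload = 144 bytes
Segment 3: SEQ = 33969, payload = 554 bytes
SEQ of segment 3 = 32781 + 1044 + 144 = 33969

33969


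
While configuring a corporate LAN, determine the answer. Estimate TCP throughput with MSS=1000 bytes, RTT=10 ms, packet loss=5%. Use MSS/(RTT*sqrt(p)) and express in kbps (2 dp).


Given: MSS = 1000 bytes, RTT = 10 ms, loss = 5%
RTT in seconds = 10 / 1000 = 0.01
Loss rate = 5% = 0.05
sqrt(loss) = sqrt(0.05) = 0.223606797750
Throughput (bytes/s) = 1000 / (0.01 * 0.223606797750) = 447213.5955
Throughput (kbps) = 447213.5955 * 8 / 1000 = 3577.708764 -> 3577.71 kbps (2 dp)

3577.71


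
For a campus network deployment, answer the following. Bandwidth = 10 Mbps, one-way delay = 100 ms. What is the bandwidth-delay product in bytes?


Given: bandwidth = 10 Mbps, delay = 100 ms
BDP in bits = 10 * 10^6 * 100 / 1000
BDP in bits = 1000000
BDP in bytes = 1000000 / 8 = 125000

125000


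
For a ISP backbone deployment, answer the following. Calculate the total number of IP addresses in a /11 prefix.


Given: CIDR prefix /11
Host bits = 32 - 11 = 21
Total addresses = 2^21 = 2097152

2097152


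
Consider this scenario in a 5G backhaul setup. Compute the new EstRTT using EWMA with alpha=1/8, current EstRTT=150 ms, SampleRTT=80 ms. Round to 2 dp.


Given: EstRTT = 150 ms, SampleRTT = 80 ms, alpha = 1/8
New EstRTT = (1 - alpha) * EstRTT + alpha * SampleRTT
(7/8) * 150 = 131.25
(1/8) * 80 = 10
New EstRTT = 131.25 + 10 = 141.25 ms -> 141.25 ms (2 dp)

141.25


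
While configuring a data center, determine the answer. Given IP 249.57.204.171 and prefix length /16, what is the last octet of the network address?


Given: IP = 249.57.204.171, prefix = /16
Subnet mask = 255.255.0.0
Last octet of IP: 171
Last octet of mask: 0
Network last octet = 171 AND 0 = 0

0


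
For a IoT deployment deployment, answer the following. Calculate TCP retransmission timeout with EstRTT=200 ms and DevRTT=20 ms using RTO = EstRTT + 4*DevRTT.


Given: EstRTT = 200 ms, DevRTT = 20 ms
Timeout = EstRTT + 4 * DevRTT
4 * DevRTT = 4 * 20 = 80
Timeout = 200 + 80 = 280 ms

280


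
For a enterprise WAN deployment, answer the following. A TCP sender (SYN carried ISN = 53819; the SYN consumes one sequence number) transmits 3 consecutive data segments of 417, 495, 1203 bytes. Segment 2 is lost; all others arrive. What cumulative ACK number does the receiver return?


SYN uses sequence number 53819; first data byte = ISN + 1 = 53820.
Segment 1: SEQ = 53820, len = 417 B, covers [53820, 54236]
Segment 2: SEQ = 54237, len = 495 B, covers [54237, 54731] [LOST]
Segment 3: SEQ = 54732, len = 1203 B, covers [54732, 55934]
In-order data received: bytes [53820, 54236] (segments 1..1).
Segment 2 missing -> gap begins at byte 54237; later segments buffered out of order.
Cumulative ACK = next expected in-order byte = 53820 + 417 = 54237

54237


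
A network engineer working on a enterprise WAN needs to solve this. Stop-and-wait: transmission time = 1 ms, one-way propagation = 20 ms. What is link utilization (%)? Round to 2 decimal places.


Given: Ttrans = 1 ms, Tprop = 20 ms
RTT = 2 * Tprop = 2 * 20 = 40 ms
U = Ttrans / (Ttrans + RTT)
U = 1 / (1 + 40)
U = 1 / 41 = 0.02439
U% = 2.44%

2.44


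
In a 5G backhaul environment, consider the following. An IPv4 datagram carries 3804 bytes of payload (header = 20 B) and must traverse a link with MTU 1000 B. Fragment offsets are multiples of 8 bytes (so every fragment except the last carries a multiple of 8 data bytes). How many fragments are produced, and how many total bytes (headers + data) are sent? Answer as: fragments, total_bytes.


Max data per non-final fragment = floor((MTU - header)/8)*8 = floor((1000 - 20)/8)*8 = floor(980/8)*8 = 976 B
Final fragment needs no 8-byte alignment: it can carry up to MTU - header = 980 B
Non-final fragments needed = ceil((payload - 980) / 976) = ceil(2824/976) = ceil(2.8934) = 3
Number of fragments = 3 + 1 = 4
Fragment sizes (data): 3 * 976 B + 876 B (last, 876 <= 980 OK)
Total bytes sent = payload + n_frags * header = 3804 + 4*20 = 3804 + 80 = 3884 B

4, 3884


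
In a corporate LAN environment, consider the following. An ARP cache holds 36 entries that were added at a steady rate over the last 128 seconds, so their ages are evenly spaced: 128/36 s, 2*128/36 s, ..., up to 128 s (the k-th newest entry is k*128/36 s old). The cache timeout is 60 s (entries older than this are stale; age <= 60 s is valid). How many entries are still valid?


Ages are k * 128/36 s for k = 1..36 (spacing = 3.5556 s).
Entry k is valid iff k * 128/36 <= 60 iff k <= 36 * 60 / 128 = 16.8750
n_valid = floor(16.8750) = 16
(n_stale = 36 - 16 = 20)

16


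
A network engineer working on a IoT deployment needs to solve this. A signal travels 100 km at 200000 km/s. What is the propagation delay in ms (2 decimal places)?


Given: distance = 100 km, speed = 200000 km/s
Delay = distance / speed = 100 / 200000 seconds
Delay in ms = 100 * 1000 / 200000
Delay = 0.5000 ms
Rounded to 2 dp = 0.50 ms

0.50


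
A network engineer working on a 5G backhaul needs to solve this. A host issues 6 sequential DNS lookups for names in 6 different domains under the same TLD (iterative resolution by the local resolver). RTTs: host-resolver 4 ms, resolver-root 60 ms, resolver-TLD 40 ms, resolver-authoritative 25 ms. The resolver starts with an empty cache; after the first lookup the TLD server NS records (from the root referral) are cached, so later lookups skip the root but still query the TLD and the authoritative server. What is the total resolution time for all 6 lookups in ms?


Lookup 1 (cold cache): local + root + TLD + auth = 4 + 60 + 40 + 25 = 129 ms
Lookups 2..6 (TLD NS cached -> skip root; new domain -> still ask TLD and auth): local + TLD + auth = 4 + 40 + 25 = 69 ms each
Remaining 5 lookups: 5 * 69 = 345 ms
Total = 129 + 345 = 474 ms

474


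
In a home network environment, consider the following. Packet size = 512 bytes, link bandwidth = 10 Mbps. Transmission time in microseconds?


Given: packet = 512 bytes, bandwidth = 10 Mbps
Packet in bits = 512 * 8 = 4096 bits
Bandwidth = 10 * 10^6 = 10000000 bps
Time = 4096 / 10000000 seconds
Time in us = 4096 * 10^6 / 10000000 = 409.6

409.6


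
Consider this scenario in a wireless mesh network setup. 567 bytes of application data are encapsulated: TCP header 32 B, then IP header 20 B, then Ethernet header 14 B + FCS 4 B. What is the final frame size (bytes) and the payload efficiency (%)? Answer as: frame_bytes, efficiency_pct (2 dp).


TCP segment = 567 + 32 = 599 B
IP packet = 599 + 20 = 619 B
Ethernet frame = 619 + 14 + 4 = 637 B
Efficiency = app / frame = 567 / 637 = 0.890110 = 89.0110% -> 89.01% (2 dp)

637, 89.01


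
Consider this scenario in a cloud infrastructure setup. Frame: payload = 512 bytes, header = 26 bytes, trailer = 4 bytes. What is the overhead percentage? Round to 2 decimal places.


Given: payload = 512 B, header = 26 B, trailer = 4 B
Overhead bytes = header + trailer = 26 + 4 = 30
Total frame = payload + overhead = 512 + 30 = 542
Overhead % = 30 / 542 * 100 = 5.5351% -> 5.54% (2 dp)

5.54


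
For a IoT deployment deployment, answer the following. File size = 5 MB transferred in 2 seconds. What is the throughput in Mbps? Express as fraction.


Given: file = 5 MB, time = 2 s
File in Mb = 5 * 8 = 40 Mb
Throughput = 40 / 2 Mbps
Throughput = 20 Mbps

20


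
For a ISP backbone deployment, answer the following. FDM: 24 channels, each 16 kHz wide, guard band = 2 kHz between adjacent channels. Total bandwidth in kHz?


Given: 24 channels, 16 kHz each, guard = 2 kHz
Channel bandwidth = 24 * 16 = 384 kHz
Guard bands = 23 gaps * 2 kHz = 46 kHz
Total = 384 + 46 = 430 kHz

430


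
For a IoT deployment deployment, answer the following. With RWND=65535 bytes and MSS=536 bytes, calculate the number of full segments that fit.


Given: RWND = 65535 bytes, MSS = 536 bytes
Full segments = floor(RWND / MSS)
Full segments = floor(65535 / 536)
Full segments = floor(122.2668) = 122

122


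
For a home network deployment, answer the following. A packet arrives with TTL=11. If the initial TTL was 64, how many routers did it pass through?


Given: initial TTL = 64, received TTL = 11
Hops = initial TTL - received TTL
Hops = 64 - 11 = 53

53


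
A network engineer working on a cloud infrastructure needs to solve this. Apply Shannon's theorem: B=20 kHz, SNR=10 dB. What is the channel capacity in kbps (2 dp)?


Given: B = 20 kHz, SNR = 10 dB
SNR linear = 10^(10/10) = 10
1 + SNR = 11
log2(11) = 3.4594316186
C = 20 * 1000 * 3.4594316186 = 69188.6324 bps
C = 69.188632 kbps -> 69.19 kbps (2 dp)

69.19


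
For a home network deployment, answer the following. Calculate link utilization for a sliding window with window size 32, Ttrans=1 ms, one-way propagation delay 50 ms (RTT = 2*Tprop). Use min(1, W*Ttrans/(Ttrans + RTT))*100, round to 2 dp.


Given: W = 32, Ttrans = 1 ms, RTT = 100 ms (= 2 * Tprop, Tprop = 50 ms)
Cycle time = Ttrans + RTT = 1 + 100 = 101 ms (first packet sent until its ACK returns)
W * Ttrans = 32 * 1 = 32 ms of sending per cycle
W * Ttrans / (Ttrans + RTT) = 32 / 101 = 0.316832
U = min(1, 0.316832) = 0.316832
U% = 31.68%

31.68


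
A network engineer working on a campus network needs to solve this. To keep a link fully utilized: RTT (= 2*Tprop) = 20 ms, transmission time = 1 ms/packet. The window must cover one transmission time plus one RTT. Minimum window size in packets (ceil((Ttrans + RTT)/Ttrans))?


Given: Ttrans = 1 ms, RTT = 20 ms (= 2 * Tprop, Tprop = 10 ms)
Time until first ACK returns = Ttrans + RTT = 1 + 20 = 21 ms
Need W * Ttrans >= Ttrans + RTT  ->  W >= (Ttrans + RTT) / Ttrans
(Ttrans + RTT) / Ttrans = 21 / 1 = 21
W_min = ceil(21) = 21

21


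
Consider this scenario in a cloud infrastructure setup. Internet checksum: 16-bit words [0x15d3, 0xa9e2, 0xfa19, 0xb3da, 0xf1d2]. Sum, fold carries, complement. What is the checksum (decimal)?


Given words: [0x15d3, 0xa9e2, 0xfa19, 0xb3da, 0xf1d2]
Step 1: Sum all words
Raw sum = 5587 + 43490 + 64025 + 46042 + 61906 = 221050
Step 2: Fold carry: (24442 + 3) = 24445
One's complement = ~24445 & 0xFFFF = 41090

41090


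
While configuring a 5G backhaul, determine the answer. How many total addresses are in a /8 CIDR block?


Given: CIDR prefix /8
Host bits = 32 - 8 = 24
Total addresses = 2^24 = 16777216

16777216


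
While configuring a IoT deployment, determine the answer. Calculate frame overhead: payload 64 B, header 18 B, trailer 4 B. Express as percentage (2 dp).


Given: payload = 64 B, header = 18 B, trailer = 4 B
Overhead bytes = header + trailer = 18 + 4 = 22
Total frame = payload + overhead = 64 + 22 = 86
Overhead % = 22 / 86 * 100 = 25.5814% -> 25.58% (2 dp)

25.58


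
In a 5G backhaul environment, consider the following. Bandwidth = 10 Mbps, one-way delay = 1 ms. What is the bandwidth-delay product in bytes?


Given: bandwidth = 10 Mbps, delay = 1 ms
BDP in bits = 10 * 10^6 * 1 / 1000
BDP in bits = 10000
BDP in bytes = 10000 / 8 = 1250

1250


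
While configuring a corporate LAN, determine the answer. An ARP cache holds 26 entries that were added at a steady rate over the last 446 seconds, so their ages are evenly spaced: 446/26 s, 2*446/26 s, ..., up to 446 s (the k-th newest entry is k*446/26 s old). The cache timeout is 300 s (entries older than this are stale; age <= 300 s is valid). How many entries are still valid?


Ages are k * 446/26 s for k = 1..26 (spacing = 17.1538 s).
Entry k is valid iff k * 446/26 <= 300 iff k <= 26 * 300 / 446 = 17.4888
n_valid = floor(17.4888) = 17
(n_stale = 26 - 17 = 9)

17


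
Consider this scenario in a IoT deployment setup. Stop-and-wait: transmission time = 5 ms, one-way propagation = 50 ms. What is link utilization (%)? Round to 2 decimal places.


Given: Ttrans = 5 ms, Tprop = 50 ms
RTT = 2 * Tprop = 2 * 50 = 100 ms
U = Ttrans / (Ttrans + RTT)
U = 5 / (5 + 100)
U = 5 / 105 = 0.047619
U% = 4.76%

4.76


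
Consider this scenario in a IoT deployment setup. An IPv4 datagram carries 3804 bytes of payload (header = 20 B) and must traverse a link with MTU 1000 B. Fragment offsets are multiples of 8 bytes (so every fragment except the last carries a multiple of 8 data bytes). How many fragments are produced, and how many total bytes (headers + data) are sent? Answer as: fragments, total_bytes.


Max data per non-final fragment = floor((MTU - header)/8)*8 = floor((1000 - 20)/8)*8 = floor(980/8)*8 = 976 B
Final fragment needs no 8-byte alignment: it can carry up to MTU - header = 980 B
Non-final fragments needed = ceil((payload - 980) / 976) = ceil(2824/976) = ceil(2.8934) = 3
Number of fragments = 3 + 1 = 4
Fragment sizes (data): 3 * 976 B + 876 B (last, 876 <= 980 OK)
Total bytes sent = payload + n_frags * header = 3804 + 4*20 = 3804 + 80 = 3884 B

4, 3884


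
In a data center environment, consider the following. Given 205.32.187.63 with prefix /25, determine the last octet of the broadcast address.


Given: IP = 205.32.187.63, prefix = /25
Host bits = 32 - 25 = 7
Network last octet = 63 AND mask = 0
Host part size = 2^7 - 1 = 127
Broadcast last octet = 0 OR 127 = 127

127


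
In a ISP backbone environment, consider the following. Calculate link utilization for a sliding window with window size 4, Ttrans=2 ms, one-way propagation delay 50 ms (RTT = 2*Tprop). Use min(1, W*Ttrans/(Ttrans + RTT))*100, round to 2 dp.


Given: W = 4, Ttrans = 2 ms, RTT = 100 ms (= 2 * Tprop, Tprop = 50 ms)
Cycle time = Ttrans + RTT = 2 + 100 = 102 ms (first packet sent until its ACK returns)
W * Ttrans = 4 * 2 = 8 ms of sending per cycle
W * Ttrans / (Ttrans + RTT) = 8 / 102 = 0.078431
U = min(1, 0.078431) = 0.078431
U% = 7.84%

7.84


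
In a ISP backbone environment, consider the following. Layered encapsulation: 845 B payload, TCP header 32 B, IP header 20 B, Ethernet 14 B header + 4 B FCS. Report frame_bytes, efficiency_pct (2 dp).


TCP segment = 845 + 32 = 877 B
IP packet = 877 + 20 = 897 B
Ethernet frame = 897 + 14 + 4 = 915 B
Efficiency = app / frame = 845 / 915 = 0.923497 = 92.3497% -> 92.35% (2 dp)

915, 92.35


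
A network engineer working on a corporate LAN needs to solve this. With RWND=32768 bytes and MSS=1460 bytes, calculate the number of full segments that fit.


Given: RWND = 32768 bytes, MSS = 1460 bytes
Full segments = floor(RWND / MSS)
Full segments = floor(32768 / 1460)
Full segments = floor(22.4438) = 22

22


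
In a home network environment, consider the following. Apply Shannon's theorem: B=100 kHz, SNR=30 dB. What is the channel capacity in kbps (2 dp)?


Given: B = 100 kHz, SNR = 30 dB
SNR linear = 10^(30/10) = 1000
1 + SNR = 1001
log2(1001) = 9.9672262588
C = 100 * 1000 * 9.9672262588 = 996722.6259 bps
C = 996.722626 kbps -> 996.72 kbps (2 dp)

996.72


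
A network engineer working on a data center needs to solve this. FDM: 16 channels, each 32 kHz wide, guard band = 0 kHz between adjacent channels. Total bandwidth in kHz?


Given: 16 channels, 32 kHz each, guard = 0 kHz
Channel bandwidth = 16 * 32 = 512 kHz
Guard bands = 15 gaps * 0 kHz = 0 kHz
Total = 512 + 0 = 512 kHz

512


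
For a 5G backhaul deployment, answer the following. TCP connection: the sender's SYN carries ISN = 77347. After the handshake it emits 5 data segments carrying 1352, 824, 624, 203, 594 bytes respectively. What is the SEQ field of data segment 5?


The SYN occupies sequence number ISN = 77347, so the first data byte is ISN + 1 = 77348.
SEQ of data segment i = (ISN + 1) + sum of payload sizes of segments 1..i-1.
Segment 1: SEQ = 77348, payload = 1352 bytes
Segment 2: SEQ = 78700, payload = 824 bytes
Segment 3: SEQ = 79524, payload = 624 bytes
Segment 4: SEQ = 80148, payload = 203 bytes
Segment 5: SEQ = 80351, payload = 594 bytes
SEQ of segment 5 = 77348 + 1352 + 824 + 624 + 203 = 80351

80351
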